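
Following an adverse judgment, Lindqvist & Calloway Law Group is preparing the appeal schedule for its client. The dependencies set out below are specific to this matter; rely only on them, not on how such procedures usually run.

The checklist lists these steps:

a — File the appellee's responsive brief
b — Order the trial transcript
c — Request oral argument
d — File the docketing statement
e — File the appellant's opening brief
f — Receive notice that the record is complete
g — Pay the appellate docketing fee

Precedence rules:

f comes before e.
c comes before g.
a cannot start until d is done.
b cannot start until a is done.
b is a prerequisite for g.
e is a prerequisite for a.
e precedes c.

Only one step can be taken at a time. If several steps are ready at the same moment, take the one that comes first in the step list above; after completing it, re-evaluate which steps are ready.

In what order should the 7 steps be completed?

Nothing is required for d and f. d is listed earlier → d first.
f is the only step now ready → f.
Next only e has its prerequisites met → e.
Now a and c have their prerequisites met. a is listed earlier, so a next.
Now b and c have their prerequisites met. b is listed earlier, so b next.
c is the only step now ready → c.
g needed b and c, now all done → g.

d, f, e, a, b, c, g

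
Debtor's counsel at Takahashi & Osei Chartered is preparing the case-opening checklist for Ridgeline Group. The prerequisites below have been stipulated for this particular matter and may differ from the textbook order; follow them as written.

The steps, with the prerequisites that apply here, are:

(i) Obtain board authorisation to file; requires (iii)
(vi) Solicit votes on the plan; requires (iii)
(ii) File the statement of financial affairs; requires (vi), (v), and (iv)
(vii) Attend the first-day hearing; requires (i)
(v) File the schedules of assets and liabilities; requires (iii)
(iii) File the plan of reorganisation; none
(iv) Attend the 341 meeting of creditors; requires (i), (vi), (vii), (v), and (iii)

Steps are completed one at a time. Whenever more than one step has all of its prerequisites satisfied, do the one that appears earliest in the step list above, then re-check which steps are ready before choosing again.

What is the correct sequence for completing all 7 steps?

Only (iii) has no prerequisites, so it is first.
Ready: (i), (vi) and (v). (i) is listed earlier → (i).
(vii) now also ready, so the ready set is {(vi), (vii), (v)}; (vi) is listed earlier → (vi).
Now (vii) and (v) have their prerequisites met. (vii) is listed earlier, so (vii) next.
(v) needed (iii), now all done → (v).
That leaves (iv) as the only ready step → (iv).
That leaves (ii) as the only ready step → (ii).

(iii), (i), (vi), (vii), (v), (iv), (ii)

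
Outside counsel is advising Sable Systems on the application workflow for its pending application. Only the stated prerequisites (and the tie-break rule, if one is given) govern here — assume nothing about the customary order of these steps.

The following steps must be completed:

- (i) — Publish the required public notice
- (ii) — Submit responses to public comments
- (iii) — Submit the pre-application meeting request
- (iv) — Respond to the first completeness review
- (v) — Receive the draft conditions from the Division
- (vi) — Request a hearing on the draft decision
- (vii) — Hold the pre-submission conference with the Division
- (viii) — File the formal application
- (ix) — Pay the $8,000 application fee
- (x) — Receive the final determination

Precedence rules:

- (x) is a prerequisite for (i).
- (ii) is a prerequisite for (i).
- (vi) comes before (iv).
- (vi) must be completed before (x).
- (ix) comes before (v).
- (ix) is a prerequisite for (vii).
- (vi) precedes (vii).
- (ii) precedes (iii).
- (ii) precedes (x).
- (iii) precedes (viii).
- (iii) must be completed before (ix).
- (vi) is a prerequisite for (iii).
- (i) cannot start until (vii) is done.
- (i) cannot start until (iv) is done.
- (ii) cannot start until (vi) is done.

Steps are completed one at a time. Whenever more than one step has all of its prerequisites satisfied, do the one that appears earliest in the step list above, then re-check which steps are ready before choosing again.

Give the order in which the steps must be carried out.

(vi) has no prerequisites → (vi) first.
Now (ii) and (iv) have their prerequisites met. (ii) is listed earlier, so (ii) next.
(iii) and (x) now also ready, so the ready set is {(iii), (iv), (x)}; (iii) is listed earlier → (iii).
Ready: (iv), (viii), (ix) and (x). (iv) is listed earlier → (iv).
Ready: (viii), (ix) and (x). (viii) is listed earlier → (viii).
(ix) and (x) are both available; (ix) is listed earlier → (ix).
(v), (vii) and (x) are all available; (v) is listed earlier → (v).
(vii) and (x) are both available; (vii) is listed earlier → (vii).
(x) needed (ii) and (vi), now all done → (x).
(i) is the only step now ready → (i).

(vi) (ii) (iii) (iv) (viii) (ix) (v) (vii) (x) (i)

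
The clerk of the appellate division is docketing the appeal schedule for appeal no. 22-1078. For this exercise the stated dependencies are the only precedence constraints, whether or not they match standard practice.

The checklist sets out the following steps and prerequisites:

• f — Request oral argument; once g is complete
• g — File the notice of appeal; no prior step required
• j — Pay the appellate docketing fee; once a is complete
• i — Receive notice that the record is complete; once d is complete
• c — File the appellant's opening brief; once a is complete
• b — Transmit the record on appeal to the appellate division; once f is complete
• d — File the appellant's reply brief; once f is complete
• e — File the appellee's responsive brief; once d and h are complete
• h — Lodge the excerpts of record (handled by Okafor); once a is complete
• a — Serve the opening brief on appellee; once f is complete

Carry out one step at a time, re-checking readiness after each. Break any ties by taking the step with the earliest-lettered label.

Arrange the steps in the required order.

g f a b c d h e i j

Only g has no prerequisites, so it is first.
That leaves f as the only ready step → f.
a, b and d are all available; a has the earlier label → a.
Now b, c, d, h and j have their prerequisites met. b has the earlier label, so b next.
c, d, h and j are all available; c has the earlier label → c.
Ready: d, h and j. d has the earlier label → d.
h, i and j are all available; h has the earlier label → h.
e, i and j are all available; e has the earlier label → e.
i and j are both available; i has the earlier label → i.
That leaves j as the only ready step → j.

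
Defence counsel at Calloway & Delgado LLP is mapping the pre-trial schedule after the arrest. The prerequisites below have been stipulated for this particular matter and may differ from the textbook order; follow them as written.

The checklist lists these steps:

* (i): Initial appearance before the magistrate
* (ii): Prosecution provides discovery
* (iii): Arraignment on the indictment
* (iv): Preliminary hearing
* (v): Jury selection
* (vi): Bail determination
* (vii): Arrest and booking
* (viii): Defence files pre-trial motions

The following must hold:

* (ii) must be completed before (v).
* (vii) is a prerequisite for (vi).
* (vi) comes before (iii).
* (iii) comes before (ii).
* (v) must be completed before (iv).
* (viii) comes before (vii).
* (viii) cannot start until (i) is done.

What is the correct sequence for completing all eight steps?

(i) is the only step with nothing outstanding, so it goes first.
(viii) is the only step now ready → (viii).
Next only (vii) has its prerequisites met → (vii).
(vi) needed (vii), now all done → (vi).
Next only (iii) has its prerequisites met → (iii).
That leaves (ii) as the only ready step → (ii).
Next only (v) has its prerequisites met → (v).
(iv) needed (v), now all done → (iv).

(i), (viii), (vii), (vi), (iii), (ii), (v), (iv)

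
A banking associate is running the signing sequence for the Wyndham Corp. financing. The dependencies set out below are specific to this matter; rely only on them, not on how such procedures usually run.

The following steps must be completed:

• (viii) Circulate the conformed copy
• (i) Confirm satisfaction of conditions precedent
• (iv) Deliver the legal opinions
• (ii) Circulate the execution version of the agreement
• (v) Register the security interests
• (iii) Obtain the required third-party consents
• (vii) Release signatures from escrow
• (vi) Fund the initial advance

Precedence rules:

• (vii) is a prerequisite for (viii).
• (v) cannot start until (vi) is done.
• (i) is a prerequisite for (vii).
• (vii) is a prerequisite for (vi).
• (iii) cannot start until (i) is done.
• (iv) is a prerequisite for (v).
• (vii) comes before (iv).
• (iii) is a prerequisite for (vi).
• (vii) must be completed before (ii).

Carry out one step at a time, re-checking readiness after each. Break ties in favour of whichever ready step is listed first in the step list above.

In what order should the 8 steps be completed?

(i) is the only step with nothing outstanding, so it goes first.
(iii) and (vii) are both available; (iii) is listed earlier → (iii).
(vii) needed (i), now all done → (vii).
Ready: (viii), (iv), (ii) and (vi). (viii) is listed earlier → (viii).
Ready: (iv), (ii) and (vi). (iv) is listed earlier → (iv).
(ii) and (vi) are both available; (ii) is listed earlier → (ii).
(vi) needed (iii) and (vii), now all done → (vi).
(v) is the only step now ready → (v).

(i) (iii) (vii) (viii) (iv) (ii) (vi) (v)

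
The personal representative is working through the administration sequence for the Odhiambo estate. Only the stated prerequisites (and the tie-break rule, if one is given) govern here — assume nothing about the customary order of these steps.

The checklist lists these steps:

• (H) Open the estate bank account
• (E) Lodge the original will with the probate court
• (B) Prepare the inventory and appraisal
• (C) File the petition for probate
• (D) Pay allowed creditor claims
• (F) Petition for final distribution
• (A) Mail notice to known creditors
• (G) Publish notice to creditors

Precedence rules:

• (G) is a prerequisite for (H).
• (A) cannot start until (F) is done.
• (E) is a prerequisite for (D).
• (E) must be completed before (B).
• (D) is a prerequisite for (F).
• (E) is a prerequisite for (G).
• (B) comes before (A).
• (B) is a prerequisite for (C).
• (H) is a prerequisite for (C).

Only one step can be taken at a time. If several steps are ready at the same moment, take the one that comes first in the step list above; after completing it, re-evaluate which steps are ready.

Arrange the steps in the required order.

(E), (B), (D), (F), (A), (G), (H), (C)

(E) has no prerequisites → (E) first.
Now (B), (D) and (G) have their prerequisites met. (B) is listed earlier, so (B) next.
Ready: (D) and (G). (D) is listed earlier → (D).
(F) now also ready, so the ready set is {(F), (G)}; (F) is listed earlier → (F).
Now (A) and (G) have their prerequisites met. (A) is listed earlier, so (A) next.
Next only (G) has its prerequisites met → (G).
That leaves (H) as the only ready step → (H).
Next only (C) has its prerequisites met → (C).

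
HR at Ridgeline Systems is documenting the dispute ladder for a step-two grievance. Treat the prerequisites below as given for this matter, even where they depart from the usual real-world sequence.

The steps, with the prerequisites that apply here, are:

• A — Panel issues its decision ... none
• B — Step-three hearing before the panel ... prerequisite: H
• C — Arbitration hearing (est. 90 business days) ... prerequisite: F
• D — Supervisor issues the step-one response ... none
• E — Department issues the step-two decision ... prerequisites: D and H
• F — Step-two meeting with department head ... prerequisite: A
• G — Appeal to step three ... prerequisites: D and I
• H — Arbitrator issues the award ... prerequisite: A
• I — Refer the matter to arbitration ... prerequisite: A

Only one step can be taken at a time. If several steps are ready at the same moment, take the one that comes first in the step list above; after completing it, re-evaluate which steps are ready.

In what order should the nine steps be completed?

A and D have no prerequisites; A is listed earlier, so A is first.
D, F, H and I are all available; D is listed earlier → D.
F, H and I are all available; F is listed earlier → F.
Ready: C, H and I. C is listed earlier → C.
Ready: H and I. H is listed earlier → H.
Now B, E and I have their prerequisites met. B is listed earlier, so B next.
E and I are both available; E is listed earlier → E.
I needed A, now all done → I.
That leaves G as the only ready step → G.

A → D → F → C → H → B → E → I → G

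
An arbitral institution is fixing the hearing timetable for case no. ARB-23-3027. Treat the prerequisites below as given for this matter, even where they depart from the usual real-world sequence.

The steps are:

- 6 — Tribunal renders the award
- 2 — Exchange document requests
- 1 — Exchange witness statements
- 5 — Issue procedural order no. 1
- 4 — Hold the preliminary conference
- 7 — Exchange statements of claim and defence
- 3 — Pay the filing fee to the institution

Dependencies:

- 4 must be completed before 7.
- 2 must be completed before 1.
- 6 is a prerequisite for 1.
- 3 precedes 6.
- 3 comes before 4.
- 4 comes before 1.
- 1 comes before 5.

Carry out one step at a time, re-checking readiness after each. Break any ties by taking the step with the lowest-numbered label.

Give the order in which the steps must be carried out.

2 → 3 → 4 → 6 → 1 → 5 → 7

Nothing is required for 2 and 3. 2 has the earlier label → 2 first.
3 is the only step now ready → 3.
Now 4 and 6 have their prerequisites met. 4 has the earlier label, so 4 next.
7 now also ready, so the ready set is {6, 7}; 6 has the earlier label → 6.
1 and 7 are both available; 1 has the earlier label → 1.
5 and 7 are both available; 5 has the earlier label → 5.
Next only 7 has its prerequisites met → 7.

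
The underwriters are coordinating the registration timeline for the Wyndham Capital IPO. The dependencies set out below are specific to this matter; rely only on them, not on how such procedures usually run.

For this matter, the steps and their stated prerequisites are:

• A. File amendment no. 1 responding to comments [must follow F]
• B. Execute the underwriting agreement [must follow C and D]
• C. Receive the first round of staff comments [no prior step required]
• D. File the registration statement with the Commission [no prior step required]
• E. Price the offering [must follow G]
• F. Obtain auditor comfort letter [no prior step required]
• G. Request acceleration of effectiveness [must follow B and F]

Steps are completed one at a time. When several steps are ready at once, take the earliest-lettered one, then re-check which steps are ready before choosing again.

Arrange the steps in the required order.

C, D, B, F, A, G, E

Nothing is required for C, D and F. C has the earlier label → C first.
Now D and F have their prerequisites met. D has the earlier label, so D next.
B now also ready, so the ready set is {B, F}; B has the earlier label → B.
F is the only step now ready → F.
Now A and G have their prerequisites met. A has the earlier label, so A next.
Next only G has its prerequisites met → G.
E needed G, now all done → E.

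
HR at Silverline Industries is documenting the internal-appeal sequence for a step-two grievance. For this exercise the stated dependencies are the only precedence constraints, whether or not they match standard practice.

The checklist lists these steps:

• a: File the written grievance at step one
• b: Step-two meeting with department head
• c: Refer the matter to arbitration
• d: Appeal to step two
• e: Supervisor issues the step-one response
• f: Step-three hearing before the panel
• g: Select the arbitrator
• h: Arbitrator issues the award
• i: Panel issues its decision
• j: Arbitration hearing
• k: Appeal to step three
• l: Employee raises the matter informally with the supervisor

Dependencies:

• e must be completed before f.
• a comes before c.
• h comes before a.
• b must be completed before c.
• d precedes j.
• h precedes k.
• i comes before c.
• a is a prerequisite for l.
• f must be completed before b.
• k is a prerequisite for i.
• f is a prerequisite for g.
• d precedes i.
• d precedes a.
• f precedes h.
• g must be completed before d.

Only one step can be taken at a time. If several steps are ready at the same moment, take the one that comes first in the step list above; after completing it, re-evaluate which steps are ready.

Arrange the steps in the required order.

Only e has no prerequisites, so it is first.
f needed e, now all done → f.
Ready: b, g and h. b is listed earlier → b.
g and h are both available; g is listed earlier → g.
d now also ready, so the ready set is {d, h}; d is listed earlier → d.
Ready: h and j. h is listed earlier → h.
Ready: a, j and k. a is listed earlier → a.
l now also ready, so the ready set is {j, k, l}; j is listed earlier → j.
Ready: k and l. k is listed earlier → k.
i and l are both available; i is listed earlier → i.
c and l are both available; c is listed earlier → c.
l is the only step now ready → l.

e, f, b, g, d, h, a, j, k, i, c, l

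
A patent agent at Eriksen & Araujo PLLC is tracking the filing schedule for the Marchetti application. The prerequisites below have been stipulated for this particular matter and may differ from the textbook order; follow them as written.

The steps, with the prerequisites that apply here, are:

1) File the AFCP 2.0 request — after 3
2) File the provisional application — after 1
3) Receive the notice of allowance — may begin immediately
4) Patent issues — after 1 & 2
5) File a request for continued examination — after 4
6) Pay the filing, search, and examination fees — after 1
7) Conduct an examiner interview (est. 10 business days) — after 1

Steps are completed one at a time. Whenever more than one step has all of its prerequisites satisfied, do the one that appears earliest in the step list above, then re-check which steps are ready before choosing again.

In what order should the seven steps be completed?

3, 1, 2, 4, 5, 6, 7

3 is the only step with nothing outstanding, so it goes first.
1 needed 3, now all done → 1.
Now 2, 6 and 7 have their prerequisites met. 2 is listed earlier, so 2 next.
4, 6 and 7 are all available; 4 is listed earlier → 4.
5 now also ready, so the ready set is {5, 6, 7}; 5 is listed earlier → 5.
Now 6 and 7 have their prerequisites met. 6 is listed earlier, so 6 next.
7 is the only step now ready → 7.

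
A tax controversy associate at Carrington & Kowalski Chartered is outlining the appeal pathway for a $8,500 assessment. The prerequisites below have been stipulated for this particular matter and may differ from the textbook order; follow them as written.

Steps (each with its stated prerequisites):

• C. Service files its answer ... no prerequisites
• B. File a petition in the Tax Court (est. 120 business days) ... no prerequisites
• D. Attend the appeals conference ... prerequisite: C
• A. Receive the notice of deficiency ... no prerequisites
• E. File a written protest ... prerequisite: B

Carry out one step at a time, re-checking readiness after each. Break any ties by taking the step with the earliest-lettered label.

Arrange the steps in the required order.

A → B → C → D → E

Nothing is required for A, B and C. A has the earlier label → A first.
Now B and C have their prerequisites met. B has the earlier label, so B next.
E now also ready, so the ready set is {C, E}; C has the earlier label → C.
Ready: D and E. D has the earlier label → D.
Next only E has its prerequisites met → E.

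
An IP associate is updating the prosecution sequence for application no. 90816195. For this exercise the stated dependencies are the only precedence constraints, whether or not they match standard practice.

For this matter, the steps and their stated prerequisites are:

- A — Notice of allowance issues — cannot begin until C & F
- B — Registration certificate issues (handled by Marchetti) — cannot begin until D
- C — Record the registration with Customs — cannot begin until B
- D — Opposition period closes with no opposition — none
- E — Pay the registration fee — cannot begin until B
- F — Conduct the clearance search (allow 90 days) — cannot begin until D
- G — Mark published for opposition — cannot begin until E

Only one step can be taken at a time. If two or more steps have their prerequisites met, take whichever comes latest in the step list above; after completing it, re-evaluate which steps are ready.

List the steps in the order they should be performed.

D has no prerequisites → D first.
Ready: F and B. F is listed later → F.
B is the only step now ready → B.
E and C are both available; E is listed later → E.
G now also ready, so the ready set is {G, C}; G is listed later → G.
Next only C has its prerequisites met → C.
That leaves A as the only ready step → A.

D, F, B, E, G, C, A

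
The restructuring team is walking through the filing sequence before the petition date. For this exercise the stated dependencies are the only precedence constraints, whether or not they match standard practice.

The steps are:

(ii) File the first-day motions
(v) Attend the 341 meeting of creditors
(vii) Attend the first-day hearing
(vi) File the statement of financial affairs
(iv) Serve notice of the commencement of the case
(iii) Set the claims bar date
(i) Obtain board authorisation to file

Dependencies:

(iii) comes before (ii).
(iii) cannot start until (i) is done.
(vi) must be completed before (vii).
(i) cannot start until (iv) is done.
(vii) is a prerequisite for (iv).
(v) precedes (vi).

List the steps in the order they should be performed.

(v) is the only step with nothing outstanding, so it goes first.
That leaves (vi) as the only ready step → (vi).
Next only (vii) has its prerequisites met → (vii).
(iv) needed (vii), now all done → (iv).
That leaves (i) as the only ready step → (i).
(iii) is the only step now ready → (iii).
(ii) is the only step now ready → (ii).

(v) → (vi) → (vii) → (iv) → (i) → (iii) → (ii)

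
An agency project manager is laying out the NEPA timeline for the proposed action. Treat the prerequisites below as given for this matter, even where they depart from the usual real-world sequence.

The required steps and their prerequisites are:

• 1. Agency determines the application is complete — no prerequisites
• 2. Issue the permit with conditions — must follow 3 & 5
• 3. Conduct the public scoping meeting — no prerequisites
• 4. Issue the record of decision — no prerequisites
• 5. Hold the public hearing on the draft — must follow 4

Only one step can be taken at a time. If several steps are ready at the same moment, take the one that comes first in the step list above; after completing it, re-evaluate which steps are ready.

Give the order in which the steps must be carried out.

1, 3 and 4 have no prerequisites; 1 is listed earlier, so 1 is first.
Ready: 3 and 4. 3 is listed earlier → 3.
That leaves 4 as the only ready step → 4.
5 needed 4, now all done → 5.
Next only 2 has its prerequisites met → 2.

1, 3, 4, 5, 2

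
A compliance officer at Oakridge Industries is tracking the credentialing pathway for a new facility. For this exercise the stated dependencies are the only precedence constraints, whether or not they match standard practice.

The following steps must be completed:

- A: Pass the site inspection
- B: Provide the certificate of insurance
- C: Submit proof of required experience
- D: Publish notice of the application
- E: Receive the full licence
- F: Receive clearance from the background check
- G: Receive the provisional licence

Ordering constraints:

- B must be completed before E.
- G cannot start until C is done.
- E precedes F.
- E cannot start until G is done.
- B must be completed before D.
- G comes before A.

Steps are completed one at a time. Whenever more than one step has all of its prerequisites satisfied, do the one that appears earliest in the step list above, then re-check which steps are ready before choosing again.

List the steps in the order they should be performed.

B, C, D, G, A, E, F

Nothing is required for B and C. B is listed earlier → B first.
Now C and D have their prerequisites met. C is listed earlier, so C next.
G now also ready, so the ready set is {D, G}; D is listed earlier → D.
G needed C, now all done → G.
A and E are both available; A is listed earlier → A.
Next only E has its prerequisites met → E.
That leaves F as the only ready step → F.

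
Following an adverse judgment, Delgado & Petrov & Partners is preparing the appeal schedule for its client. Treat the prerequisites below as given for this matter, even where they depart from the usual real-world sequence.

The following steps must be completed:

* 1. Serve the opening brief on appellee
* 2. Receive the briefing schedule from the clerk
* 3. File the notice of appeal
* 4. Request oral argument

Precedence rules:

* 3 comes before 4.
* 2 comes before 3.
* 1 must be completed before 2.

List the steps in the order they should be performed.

1, 2, 3, 4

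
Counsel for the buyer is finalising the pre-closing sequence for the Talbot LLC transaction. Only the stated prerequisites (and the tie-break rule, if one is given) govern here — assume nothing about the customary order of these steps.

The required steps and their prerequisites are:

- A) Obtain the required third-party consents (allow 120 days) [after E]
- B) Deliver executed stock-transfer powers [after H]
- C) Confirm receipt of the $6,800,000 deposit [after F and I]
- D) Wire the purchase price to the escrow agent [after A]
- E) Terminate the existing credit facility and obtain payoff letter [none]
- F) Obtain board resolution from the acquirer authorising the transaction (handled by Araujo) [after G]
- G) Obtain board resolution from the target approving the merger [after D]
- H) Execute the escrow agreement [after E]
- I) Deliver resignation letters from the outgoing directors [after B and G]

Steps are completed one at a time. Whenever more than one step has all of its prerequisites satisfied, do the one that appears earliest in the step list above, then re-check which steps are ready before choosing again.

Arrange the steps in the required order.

E, A, D, G, F, H, B, I, C

E has no prerequisites → E first.
Now A and H have their prerequisites met. A is listed earlier, so A next.
D now also ready, so the ready set is {D, H}; D is listed earlier → D.
Ready: G and H. G is listed earlier → G.
F now also ready, so the ready set is {F, H}; F is listed earlier → F.
That leaves H as the only ready step → H.
B is the only step now ready → B.
I is the only step now ready → I.
That leaves C as the only ready step → C.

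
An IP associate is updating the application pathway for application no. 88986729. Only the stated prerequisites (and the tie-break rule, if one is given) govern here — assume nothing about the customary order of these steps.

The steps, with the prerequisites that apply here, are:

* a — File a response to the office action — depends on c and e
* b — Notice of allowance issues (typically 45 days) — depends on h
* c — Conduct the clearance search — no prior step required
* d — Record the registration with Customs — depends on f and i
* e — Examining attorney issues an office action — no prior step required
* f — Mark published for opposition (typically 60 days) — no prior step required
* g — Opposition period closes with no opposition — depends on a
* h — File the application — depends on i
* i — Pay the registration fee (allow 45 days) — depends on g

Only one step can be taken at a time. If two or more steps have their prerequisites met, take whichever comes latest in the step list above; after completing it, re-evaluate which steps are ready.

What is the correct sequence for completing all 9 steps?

f e c a g i h d b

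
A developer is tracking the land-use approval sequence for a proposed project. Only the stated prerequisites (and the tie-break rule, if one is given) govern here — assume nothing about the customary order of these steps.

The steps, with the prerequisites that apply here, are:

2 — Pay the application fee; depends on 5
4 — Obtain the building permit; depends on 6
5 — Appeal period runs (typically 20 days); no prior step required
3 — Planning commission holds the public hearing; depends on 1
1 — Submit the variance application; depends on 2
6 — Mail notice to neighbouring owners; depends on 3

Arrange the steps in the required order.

5 2 1 3 6 4

Only 5 has no prerequisites, so it is first.
2 needed 5, now all done → 2.
Next only 1 has its prerequisites met → 1.
3 is the only step now ready → 3.
6 needed 3, now all done → 6.
4 needed 6, now all done → 4.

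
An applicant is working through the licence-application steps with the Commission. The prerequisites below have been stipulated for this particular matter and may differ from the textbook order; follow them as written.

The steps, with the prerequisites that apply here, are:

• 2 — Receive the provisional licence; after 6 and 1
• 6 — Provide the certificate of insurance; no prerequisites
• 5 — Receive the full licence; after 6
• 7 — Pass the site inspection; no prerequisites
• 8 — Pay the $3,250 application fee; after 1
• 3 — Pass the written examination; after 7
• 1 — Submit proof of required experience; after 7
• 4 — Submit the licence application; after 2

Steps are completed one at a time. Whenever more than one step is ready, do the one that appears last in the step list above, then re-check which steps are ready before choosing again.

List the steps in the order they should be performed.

7 and 6 have no prerequisites; 7 is listed later, so 7 is first.
1, 3 and 6 are all available; 1 is listed later → 1.
Ready: 3, 8 and 6. 3 is listed later → 3.
8 and 6 are both available; 8 is listed later → 8.
Next only 6 has its prerequisites met → 6.
Ready: 5 and 2. 5 is listed later → 5.
2 needed 1 and 6, now all done → 2.
That leaves 4 as the only ready step → 4.

7 1 3 8 6 5 2 4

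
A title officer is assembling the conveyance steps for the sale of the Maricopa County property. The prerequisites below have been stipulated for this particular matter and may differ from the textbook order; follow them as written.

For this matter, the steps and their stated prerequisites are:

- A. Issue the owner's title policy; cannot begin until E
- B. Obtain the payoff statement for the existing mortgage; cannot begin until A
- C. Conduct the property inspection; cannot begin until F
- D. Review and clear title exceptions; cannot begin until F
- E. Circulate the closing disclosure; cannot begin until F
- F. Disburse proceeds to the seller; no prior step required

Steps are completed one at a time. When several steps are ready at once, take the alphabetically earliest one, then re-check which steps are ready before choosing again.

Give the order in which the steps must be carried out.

F → C → D → E → A → B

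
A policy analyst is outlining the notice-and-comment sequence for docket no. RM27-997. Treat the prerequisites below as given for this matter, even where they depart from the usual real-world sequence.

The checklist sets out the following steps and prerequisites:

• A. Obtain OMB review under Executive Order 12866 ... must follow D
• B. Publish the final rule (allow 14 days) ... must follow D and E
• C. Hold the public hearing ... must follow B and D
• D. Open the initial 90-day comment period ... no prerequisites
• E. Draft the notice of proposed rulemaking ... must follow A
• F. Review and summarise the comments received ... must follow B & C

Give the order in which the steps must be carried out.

D A E B C F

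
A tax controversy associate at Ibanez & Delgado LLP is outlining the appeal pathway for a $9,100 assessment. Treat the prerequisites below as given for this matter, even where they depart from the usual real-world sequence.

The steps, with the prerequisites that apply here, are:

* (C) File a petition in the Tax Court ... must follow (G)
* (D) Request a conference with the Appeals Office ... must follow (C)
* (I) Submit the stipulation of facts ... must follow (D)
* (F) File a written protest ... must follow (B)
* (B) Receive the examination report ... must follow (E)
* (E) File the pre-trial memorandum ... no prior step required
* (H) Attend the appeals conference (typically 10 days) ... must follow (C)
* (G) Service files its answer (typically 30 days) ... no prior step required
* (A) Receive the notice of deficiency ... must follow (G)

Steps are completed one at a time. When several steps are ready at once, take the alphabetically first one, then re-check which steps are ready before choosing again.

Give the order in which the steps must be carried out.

(E) and (G) have no prerequisites; (E) has the earlier label, so (E) is first.
Ready: (B) and (G). (B) has the earlier label → (B).
(F) now also ready, so the ready set is {(F), (G)}; (F) has the earlier label → (F).
Next only (G) has its prerequisites met → (G).
(A) and (C) are both available; (A) has the earlier label → (A).
(C) needed (G), now all done → (C).
Now (D) and (H) have their prerequisites met. (D) has the earlier label, so (D) next.
Now (H) and (I) have their prerequisites met. (H) has the earlier label, so (H) next.
(I) needed (D), now all done → (I).

(E) → (B) → (F) → (G) → (A) → (C) → (D) → (H) → (I)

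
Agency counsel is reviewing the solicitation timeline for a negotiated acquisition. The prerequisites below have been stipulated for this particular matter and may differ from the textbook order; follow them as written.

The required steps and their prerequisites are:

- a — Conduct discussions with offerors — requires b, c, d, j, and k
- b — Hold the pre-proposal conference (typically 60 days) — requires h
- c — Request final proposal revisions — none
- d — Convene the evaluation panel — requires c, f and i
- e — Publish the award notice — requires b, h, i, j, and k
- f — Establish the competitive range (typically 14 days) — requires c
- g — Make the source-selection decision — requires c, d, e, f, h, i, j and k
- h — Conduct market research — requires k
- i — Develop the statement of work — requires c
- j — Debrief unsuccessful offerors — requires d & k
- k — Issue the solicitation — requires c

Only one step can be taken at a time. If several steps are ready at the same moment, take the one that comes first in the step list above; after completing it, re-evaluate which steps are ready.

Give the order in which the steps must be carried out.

c → f → i → d → k → h → b → j → a → e → g

c has no prerequisites → c first.
Ready: f, i and k. f is listed earlier → f.
i and k are both available; i is listed earlier → i.
d now also ready, so the ready set is {d, k}; d is listed earlier → d.
k is the only step now ready → k.
h and j are both available; h is listed earlier → h.
b and j are both available; b is listed earlier → b.
j is the only step now ready → j.
Now a and e have their prerequisites met. a is listed earlier, so a next.
e needed b, h, i, j and k, now all done → e.
g is the only step now ready → g.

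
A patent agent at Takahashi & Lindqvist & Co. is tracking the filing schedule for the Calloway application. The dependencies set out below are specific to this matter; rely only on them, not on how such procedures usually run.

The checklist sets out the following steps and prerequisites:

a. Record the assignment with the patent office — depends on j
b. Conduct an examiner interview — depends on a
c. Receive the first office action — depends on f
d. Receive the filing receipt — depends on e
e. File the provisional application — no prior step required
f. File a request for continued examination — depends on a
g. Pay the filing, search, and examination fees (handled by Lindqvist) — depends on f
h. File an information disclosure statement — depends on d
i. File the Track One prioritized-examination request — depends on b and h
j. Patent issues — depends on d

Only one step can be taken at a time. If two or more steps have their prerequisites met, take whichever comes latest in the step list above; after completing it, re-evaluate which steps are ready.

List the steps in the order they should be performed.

e d j h a f g c b i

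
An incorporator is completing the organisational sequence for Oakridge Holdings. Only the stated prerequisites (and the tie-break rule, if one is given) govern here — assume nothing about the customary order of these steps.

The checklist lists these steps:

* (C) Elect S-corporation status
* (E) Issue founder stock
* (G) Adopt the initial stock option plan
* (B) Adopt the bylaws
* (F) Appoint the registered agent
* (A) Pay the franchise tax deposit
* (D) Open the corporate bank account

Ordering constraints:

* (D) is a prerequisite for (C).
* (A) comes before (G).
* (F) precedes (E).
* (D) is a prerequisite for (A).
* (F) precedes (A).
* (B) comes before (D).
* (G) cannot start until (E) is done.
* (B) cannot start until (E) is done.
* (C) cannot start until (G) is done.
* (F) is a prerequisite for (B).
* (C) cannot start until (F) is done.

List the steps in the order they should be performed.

(F) (E) (B) (D) (A) (G) (C)

(F) has no prerequisites → (F) first.
Next only (E) has its prerequisites met → (E).
(B) needed (E) and (F), now all done → (B).
(D) is the only step now ready → (D).
(A) needed (F) and (D), now all done → (A).
(G) needed (E) and (A), now all done → (G).
Next only (C) has its prerequisites met → (C).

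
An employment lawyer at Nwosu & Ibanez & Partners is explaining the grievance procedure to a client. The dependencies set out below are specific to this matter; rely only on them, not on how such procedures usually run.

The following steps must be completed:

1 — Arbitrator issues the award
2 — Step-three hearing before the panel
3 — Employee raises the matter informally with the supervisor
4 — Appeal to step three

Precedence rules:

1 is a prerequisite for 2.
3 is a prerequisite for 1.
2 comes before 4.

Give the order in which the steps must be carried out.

3 → 1 → 2 → 4

3 is the only step with nothing outstanding, so it goes first.
1 is the only step now ready → 1.
Next only 2 has its prerequisites met → 2.
4 needed 2, now all done → 4.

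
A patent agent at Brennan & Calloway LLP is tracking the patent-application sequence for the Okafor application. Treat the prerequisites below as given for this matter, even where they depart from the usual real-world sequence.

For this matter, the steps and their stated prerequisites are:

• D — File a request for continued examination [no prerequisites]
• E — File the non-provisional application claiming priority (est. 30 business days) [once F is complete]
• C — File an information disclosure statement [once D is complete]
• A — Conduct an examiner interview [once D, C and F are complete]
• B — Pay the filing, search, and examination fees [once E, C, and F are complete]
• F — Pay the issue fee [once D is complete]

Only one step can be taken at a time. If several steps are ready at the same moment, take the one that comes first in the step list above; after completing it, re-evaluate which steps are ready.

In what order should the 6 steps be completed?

Only D has no prerequisites, so it is first.
Now C and F have their prerequisites met. C is listed earlier, so C next.
F needed D, now all done → F.
E and A are both available; E is listed earlier → E.
A and B are both available; A is listed earlier → A.
Next only B has its prerequisites met → B.

D, C, F, E, A, B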